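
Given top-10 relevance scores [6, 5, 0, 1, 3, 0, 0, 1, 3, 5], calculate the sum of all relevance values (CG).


Cumulative Gain = sum of relevance scores
Position 1: rel=6, running sum=6
Position 2: rel=5, running sum=11
Position 3: rel=0, running sum=11
Position 4: rel=1, running sum=12
Position 5: rel=3, running sum=15
Position 6: rel=0, running sum=15
Position 7: rel=0, running sum=15
Position 8: rel=1, running sum=16
Position 9: rel=3, running sum=19
Position 10: rel=5, running sum=24
CG = 24

24


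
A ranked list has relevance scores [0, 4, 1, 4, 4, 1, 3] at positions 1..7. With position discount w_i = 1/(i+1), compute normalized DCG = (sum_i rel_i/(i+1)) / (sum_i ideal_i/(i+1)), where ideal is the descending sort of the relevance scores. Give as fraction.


Position discount weights w_i = 1/(i+1) for i=1..7:
Weights = [1/2, 1/3, 1/4, 1/5, 1/6, 1/7, 1/8]
Actual relevance: [0, 4, 1, 4, 4, 1, 3]
DCG = 0/2 + 4/3 + 1/4 + 4/5 + 4/6 + 1/7 + 3/8 = 999/280
Ideal relevance (sorted desc): [4, 4, 4, 3, 1, 1, 0]
Ideal DCG = 4/2 + 4/3 + 4/4 + 3/5 + 1/6 + 1/7 + 0/8 = 367/70
nDCG = DCG / ideal_DCG = 999/280 / 367/70 = 999/1468

999/1468


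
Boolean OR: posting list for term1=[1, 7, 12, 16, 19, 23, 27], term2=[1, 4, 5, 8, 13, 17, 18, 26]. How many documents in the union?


Boolean OR: find union of posting lists
term1 docs: [1, 7, 12, 16, 19, 23, 27]
term2 docs: [1, 4, 5, 8, 13, 17, 18, 26]
Union: [1, 4, 5, 7, 8, 12, 13, 16, 17, 18, 19, 23, 26, 27]
|union| = 14

14


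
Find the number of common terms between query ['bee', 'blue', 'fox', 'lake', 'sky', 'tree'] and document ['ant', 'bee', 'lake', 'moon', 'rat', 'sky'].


Query terms: ['bee', 'blue', 'fox', 'lake', 'sky', 'tree']
Document terms: ['ant', 'bee', 'lake', 'moon', 'rat', 'sky']
Common terms: ['bee', 'lake', 'sky']
Overlap count = 3

3


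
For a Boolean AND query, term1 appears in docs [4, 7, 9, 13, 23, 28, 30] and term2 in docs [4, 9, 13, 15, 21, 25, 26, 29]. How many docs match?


Boolean AND: find intersection of posting lists
term1 docs: [4, 7, 9, 13, 23, 28, 30]
term2 docs: [4, 9, 13, 15, 21, 25, 26, 29]
Intersection: [4, 9, 13]
|intersection| = 3

3


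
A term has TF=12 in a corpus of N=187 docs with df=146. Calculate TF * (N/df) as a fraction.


TF * (N/df)
= 12 * (187/146)
= 12 * 187/146
= 1122/73

1122/73


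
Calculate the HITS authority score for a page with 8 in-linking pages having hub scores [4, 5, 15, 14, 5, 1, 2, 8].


Authority = sum of hub scores of in-linkers
In-link 1: hub score = 4
In-link 2: hub score = 5
In-link 3: hub score = 15
In-link 4: hub score = 14
In-link 5: hub score = 5
In-link 6: hub score = 1
In-link 7: hub score = 2
In-link 8: hub score = 8
Authority = 4 + 5 + 15 + 14 + 5 + 1 + 2 + 8 = 54

54


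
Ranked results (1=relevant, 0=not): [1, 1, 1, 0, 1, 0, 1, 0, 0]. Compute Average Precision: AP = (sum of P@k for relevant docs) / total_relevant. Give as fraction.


Computing P@k for each relevant position:
Position 1: relevant, P@1 = 1/1 = 1
Position 2: relevant, P@2 = 2/2 = 1
Position 3: relevant, P@3 = 3/3 = 1
Position 4: not relevant
Position 5: relevant, P@5 = 4/5 = 4/5
Position 6: not relevant
Position 7: relevant, P@7 = 5/7 = 5/7
Position 8: not relevant
Position 9: not relevant
Sum of P@k = 1 + 1 + 1 + 4/5 + 5/7 = 158/35
AP = 158/35 / 5 = 158/175

158/175


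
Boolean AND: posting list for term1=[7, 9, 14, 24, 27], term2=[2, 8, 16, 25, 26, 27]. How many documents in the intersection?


Boolean AND: find intersection of posting lists
term1 docs: [7, 9, 14, 24, 27]
term2 docs: [2, 8, 16, 25, 26, 27]
Intersection: [27]
|intersection| = 1

1


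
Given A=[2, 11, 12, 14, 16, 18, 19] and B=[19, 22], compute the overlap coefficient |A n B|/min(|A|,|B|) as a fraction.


A intersect B = [19]
|A intersect B| = 1
min(|A|, |B|) = min(7, 2) = 2
Overlap = 1 / 2 = 1/2

1/2


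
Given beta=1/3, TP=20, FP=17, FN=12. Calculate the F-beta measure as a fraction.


P = TP/(TP+FP) = 20/37 = 20/37
R = TP/(TP+FN) = 20/32 = 5/8
beta^2 = 1/3^2 = 1/9
(1 + beta^2) = 10/9
Numerator = (1+beta^2)*P*R = 125/333
Denominator = beta^2*P + R = 20/333 + 5/8 = 1825/2664
F_beta = 40/73

40/73


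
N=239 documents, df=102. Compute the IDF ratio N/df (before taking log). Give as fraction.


IDF ratio = N / df
= 239 / 102
= 239/102

239/102


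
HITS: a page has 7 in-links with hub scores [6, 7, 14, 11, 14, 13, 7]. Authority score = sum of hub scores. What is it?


Authority = sum of hub scores of in-linkers
In-link 1: hub score = 6
In-link 2: hub score = 7
In-link 3: hub score = 14
In-link 4: hub score = 11
In-link 5: hub score = 14
In-link 6: hub score = 13
In-link 7: hub score = 7
Authority = 6 + 7 + 14 + 11 + 14 + 13 + 7 = 72

72


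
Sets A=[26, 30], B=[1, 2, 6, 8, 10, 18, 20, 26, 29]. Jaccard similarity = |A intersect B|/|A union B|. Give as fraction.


A intersect B = [26]
|A intersect B| = 1
A union B = [1, 2, 6, 8, 10, 18, 20, 26, 29, 30]
|A union B| = 10
Jaccard = 1/10 = 1/10

1/10


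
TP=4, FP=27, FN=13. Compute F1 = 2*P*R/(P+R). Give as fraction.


F1 = 2 * P * R / (P + R)
P = TP/(TP+FP) = 4/31 = 4/31
R = TP/(TP+FN) = 4/17 = 4/17
2 * P * R = 2 * 4/31 * 4/17 = 32/527
P + R = 4/31 + 4/17 = 192/527
F1 = 32/527 / 192/527 = 1/6

1/6


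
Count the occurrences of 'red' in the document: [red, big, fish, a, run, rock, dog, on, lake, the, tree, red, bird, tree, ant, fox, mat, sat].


Document has 18 words
Scanning for 'red':
Found at positions: [0, 11]
Count = 2

2


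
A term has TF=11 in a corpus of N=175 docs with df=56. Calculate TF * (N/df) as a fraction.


TF * (N/df)
= 11 * (175/56)
= 11 * 25/8
= 275/8

275/8


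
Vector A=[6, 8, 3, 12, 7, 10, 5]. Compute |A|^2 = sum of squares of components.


|A|^2 = sum of squared components
A[0]^2 = 6^2 = 36
A[1]^2 = 8^2 = 64
A[2]^2 = 3^2 = 9
A[3]^2 = 12^2 = 144
A[4]^2 = 7^2 = 49
A[5]^2 = 10^2 = 100
A[6]^2 = 5^2 = 25
Sum = 36 + 64 + 9 + 144 + 49 + 100 + 25 = 427

427


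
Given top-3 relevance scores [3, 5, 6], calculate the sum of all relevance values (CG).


Cumulative Gain = sum of relevance scores
Position 1: rel=3, running sum=3
Position 2: rel=5, running sum=8
Position 3: rel=6, running sum=14
CG = 14

14


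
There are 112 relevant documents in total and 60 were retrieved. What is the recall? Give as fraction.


Recall = retrieved_relevant / total_relevant
= 60 / 112
= 60 / (60 + 52)
= 15/28

15/28


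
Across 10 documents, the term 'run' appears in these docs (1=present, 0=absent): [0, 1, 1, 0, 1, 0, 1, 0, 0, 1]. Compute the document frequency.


Checking each document for 'run':
Doc 1: absent
Doc 2: present
Doc 3: present
Doc 4: absent
Doc 5: present
Doc 6: absent
Doc 7: present
Doc 8: absent
Doc 9: absent
Doc 10: present
df = sum of presences = 0 + 1 + 1 + 0 + 1 + 0 + 1 + 0 + 0 + 1 = 5

5


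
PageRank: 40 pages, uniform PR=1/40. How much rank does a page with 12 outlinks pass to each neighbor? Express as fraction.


Initial PR = 1/40 = 1/40
Outlinks = 12
Contribution per link = PR / outlinks
= 1/40 / 12
= 1/480

1/480


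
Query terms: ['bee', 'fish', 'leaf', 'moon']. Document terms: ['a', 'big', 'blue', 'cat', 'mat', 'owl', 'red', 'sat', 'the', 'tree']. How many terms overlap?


Query terms: ['bee', 'fish', 'leaf', 'moon']
Document terms: ['a', 'big', 'blue', 'cat', 'mat', 'owl', 'red', 'sat', 'the', 'tree']
Common terms: []
Overlap count = 0

0


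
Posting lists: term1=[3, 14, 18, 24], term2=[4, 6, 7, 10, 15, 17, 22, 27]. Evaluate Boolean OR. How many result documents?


Boolean OR: find union of posting lists
term1 docs: [3, 14, 18, 24]
term2 docs: [4, 6, 7, 10, 15, 17, 22, 27]
Union: [3, 4, 6, 7, 10, 14, 15, 17, 18, 22, 24, 27]
|union| = 12

12


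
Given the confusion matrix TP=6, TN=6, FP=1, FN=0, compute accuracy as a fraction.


Accuracy = (TP + TN) / (TP + TN + FP + FN)
TP + TN = 6 + 6 = 12
Total = 6 + 6 + 1 + 0 = 13
Accuracy = 12 / 13 = 12/13

12/13


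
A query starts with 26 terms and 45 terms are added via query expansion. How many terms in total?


Original terms: 26
Expansion terms: 45
Total = 26 + 45 = 71

71


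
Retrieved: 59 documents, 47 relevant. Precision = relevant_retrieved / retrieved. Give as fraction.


Precision = relevant_retrieved / total_retrieved
= 47 / 59
= 47 / (47 + 12)
= 47/59

47/59


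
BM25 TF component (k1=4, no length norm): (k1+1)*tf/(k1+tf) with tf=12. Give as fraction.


BM25 TF component = (k1+1)*tf / (k1+tf)
k1 = 4, tf = 12
Numerator = (4+1)*12 = 60
Denominator = 4 + 12 = 16
= 60/16 = 15/4

15/4


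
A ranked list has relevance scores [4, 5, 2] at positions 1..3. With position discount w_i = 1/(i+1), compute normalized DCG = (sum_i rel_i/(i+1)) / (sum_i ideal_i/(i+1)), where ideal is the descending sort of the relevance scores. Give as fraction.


Position discount weights w_i = 1/(i+1) for i=1..3:
Weights = [1/2, 1/3, 1/4]
Actual relevance: [4, 5, 2]
DCG = 4/2 + 5/3 + 2/4 = 25/6
Ideal relevance (sorted desc): [5, 4, 2]
Ideal DCG = 5/2 + 4/3 + 2/4 = 13/3
nDCG = DCG / ideal_DCG = 25/6 / 13/3 = 25/26

25/26


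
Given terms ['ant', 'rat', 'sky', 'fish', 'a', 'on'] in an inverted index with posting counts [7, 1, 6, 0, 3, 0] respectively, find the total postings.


Summing posting list sizes:
'ant': 7 postings
'rat': 1 postings
'sky': 6 postings
'fish': 0 postings
'a': 3 postings
'on': 0 postings
Total = 7 + 1 + 6 + 0 + 3 + 0 = 17

17


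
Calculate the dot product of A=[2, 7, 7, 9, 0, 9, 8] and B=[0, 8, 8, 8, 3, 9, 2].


Dot product = sum of element-wise products
A[0]*B[0] = 2*0 = 0
A[1]*B[1] = 7*8 = 56
A[2]*B[2] = 7*8 = 56
A[3]*B[3] = 9*8 = 72
A[4]*B[4] = 0*3 = 0
A[5]*B[5] = 9*9 = 81
A[6]*B[6] = 8*2 = 16
Sum = 0 + 56 + 56 + 72 + 0 + 81 + 16 = 281

281


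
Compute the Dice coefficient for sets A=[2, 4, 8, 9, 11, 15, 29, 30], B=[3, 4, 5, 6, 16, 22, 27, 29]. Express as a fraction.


A intersect B = [4, 29]
|A intersect B| = 2
|A| = 8, |B| = 8
Dice = 2*2 / (8+8)
= 4 / 16 = 1/4

1/4


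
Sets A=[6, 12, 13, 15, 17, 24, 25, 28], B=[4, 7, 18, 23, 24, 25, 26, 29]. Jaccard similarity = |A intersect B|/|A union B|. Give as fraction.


A intersect B = [24, 25]
|A intersect B| = 2
A union B = [4, 6, 7, 12, 13, 15, 17, 18, 23, 24, 25, 26, 28, 29]
|A union B| = 14
Jaccard = 2/14 = 1/7

1/7


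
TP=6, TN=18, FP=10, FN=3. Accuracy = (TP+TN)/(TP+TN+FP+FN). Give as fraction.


Accuracy = (TP + TN) / (TP + TN + FP + FN)
TP + TN = 6 + 18 = 24
Total = 6 + 18 + 10 + 3 = 37
Accuracy = 24 / 37 = 24/37

24/37


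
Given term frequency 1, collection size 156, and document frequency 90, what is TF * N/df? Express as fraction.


TF * (N/df)
= 1 * (156/90)
= 1 * 26/15
= 26/15

26/15


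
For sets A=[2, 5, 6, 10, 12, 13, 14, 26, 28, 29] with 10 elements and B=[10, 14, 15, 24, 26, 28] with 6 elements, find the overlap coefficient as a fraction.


A intersect B = [10, 14, 26, 28]
|A intersect B| = 4
min(|A|, |B|) = min(10, 6) = 6
Overlap = 4 / 6 = 2/3

2/3


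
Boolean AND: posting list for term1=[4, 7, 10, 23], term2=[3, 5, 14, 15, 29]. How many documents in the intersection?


Boolean AND: find intersection of posting lists
term1 docs: [4, 7, 10, 23]
term2 docs: [3, 5, 14, 15, 29]
Intersection: []
|intersection| = 0

0


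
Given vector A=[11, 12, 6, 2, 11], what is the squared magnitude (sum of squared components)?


|A|^2 = sum of squared components
A[0]^2 = 11^2 = 121
A[1]^2 = 12^2 = 144
A[2]^2 = 6^2 = 36
A[3]^2 = 2^2 = 4
A[4]^2 = 11^2 = 121
Sum = 121 + 144 + 36 + 4 + 121 = 426

426


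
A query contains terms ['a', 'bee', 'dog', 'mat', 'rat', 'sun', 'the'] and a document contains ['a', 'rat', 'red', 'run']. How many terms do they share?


Query terms: ['a', 'bee', 'dog', 'mat', 'rat', 'sun', 'the']
Document terms: ['a', 'rat', 'red', 'run']
Common terms: ['a', 'rat']
Overlap count = 2

2


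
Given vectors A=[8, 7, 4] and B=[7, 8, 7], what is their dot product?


Dot product = sum of element-wise products
A[0]*B[0] = 8*7 = 56
A[1]*B[1] = 7*8 = 56
A[2]*B[2] = 4*7 = 28
Sum = 56 + 56 + 28 = 140

140


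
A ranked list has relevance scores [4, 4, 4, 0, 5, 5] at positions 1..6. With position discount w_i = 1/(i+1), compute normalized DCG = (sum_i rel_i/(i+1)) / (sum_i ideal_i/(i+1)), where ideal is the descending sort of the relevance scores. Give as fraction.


Position discount weights w_i = 1/(i+1) for i=1..6:
Weights = [1/2, 1/3, 1/4, 1/5, 1/6, 1/7]
Actual relevance: [4, 4, 4, 0, 5, 5]
DCG = 4/2 + 4/3 + 4/4 + 0/5 + 5/6 + 5/7 = 247/42
Ideal relevance (sorted desc): [5, 5, 4, 4, 4, 0]
Ideal DCG = 5/2 + 5/3 + 4/4 + 4/5 + 4/6 + 0/7 = 199/30
nDCG = DCG / ideal_DCG = 247/42 / 199/30 = 1235/1393

1235/1393


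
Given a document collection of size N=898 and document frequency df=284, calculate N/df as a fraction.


IDF ratio = N / df
= 898 / 284
= 449/142

449/142


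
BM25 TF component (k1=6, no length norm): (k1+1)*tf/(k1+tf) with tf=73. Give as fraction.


BM25 TF component = (k1+1)*tf / (k1+tf)
k1 = 6, tf = 73
Numerator = (6+1)*73 = 511
Denominator = 6 + 73 = 79
= 511/79 = 511/79

511/79


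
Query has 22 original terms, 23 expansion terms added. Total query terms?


Original terms: 22
Expansion terms: 23
Total = 22 + 23 = 45

45


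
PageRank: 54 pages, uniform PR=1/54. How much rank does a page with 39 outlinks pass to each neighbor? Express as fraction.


Initial PR = 1/54 = 1/54
Outlinks = 39
Contribution per link = PR / outlinks
= 1/54 / 39
= 1/2106

1/2106


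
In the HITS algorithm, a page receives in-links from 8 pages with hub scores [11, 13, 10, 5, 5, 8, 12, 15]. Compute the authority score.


Authority = sum of hub scores of in-linkers
In-link 1: hub score = 11
In-link 2: hub score = 13
In-link 3: hub score = 10
In-link 4: hub score = 5
In-link 5: hub score = 5
In-link 6: hub score = 8
In-link 7: hub score = 12
In-link 8: hub score = 15
Authority = 11 + 13 + 10 + 5 + 5 + 8 + 12 + 15 = 79

79


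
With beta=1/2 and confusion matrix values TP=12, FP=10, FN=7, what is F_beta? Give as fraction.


P = TP/(TP+FP) = 12/22 = 6/11
R = TP/(TP+FN) = 12/19 = 12/19
beta^2 = 1/2^2 = 1/4
(1 + beta^2) = 5/4
Numerator = (1+beta^2)*P*R = 90/209
Denominator = beta^2*P + R = 3/22 + 12/19 = 321/418
F_beta = 60/107

60/107


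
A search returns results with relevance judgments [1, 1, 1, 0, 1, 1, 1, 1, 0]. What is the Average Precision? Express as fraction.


Computing P@k for each relevant position:
Position 1: relevant, P@1 = 1/1 = 1
Position 2: relevant, P@2 = 2/2 = 1
Position 3: relevant, P@3 = 3/3 = 1
Position 4: not relevant
Position 5: relevant, P@5 = 4/5 = 4/5
Position 6: relevant, P@6 = 5/6 = 5/6
Position 7: relevant, P@7 = 6/7 = 6/7
Position 8: relevant, P@8 = 7/8 = 7/8
Position 9: not relevant
Sum of P@k = 1 + 1 + 1 + 4/5 + 5/6 + 6/7 + 7/8 = 5347/840
AP = 5347/840 / 7 = 5347/5880

5347/5880


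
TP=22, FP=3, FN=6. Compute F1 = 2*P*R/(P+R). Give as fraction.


F1 = 2 * P * R / (P + R)
P = TP/(TP+FP) = 22/25 = 22/25
R = TP/(TP+FN) = 22/28 = 11/14
2 * P * R = 2 * 22/25 * 11/14 = 242/175
P + R = 22/25 + 11/14 = 583/350
F1 = 242/175 / 583/350 = 44/53

44/53


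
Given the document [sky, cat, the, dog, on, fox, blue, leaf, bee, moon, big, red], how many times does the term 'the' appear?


Document has 12 words
Scanning for 'the':
Found at positions: [2]
Count = 1

1


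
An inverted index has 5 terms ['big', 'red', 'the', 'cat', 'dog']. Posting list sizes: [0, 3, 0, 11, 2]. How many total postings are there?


Summing posting list sizes:
'big': 0 postings
'red': 3 postings
'the': 0 postings
'cat': 11 postings
'dog': 2 postings
Total = 0 + 3 + 0 + 11 + 2 = 16

16


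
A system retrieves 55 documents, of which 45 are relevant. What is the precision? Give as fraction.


Precision = relevant_retrieved / total_retrieved
= 45 / 55
= 45 / (45 + 10)
= 9/11

9/11


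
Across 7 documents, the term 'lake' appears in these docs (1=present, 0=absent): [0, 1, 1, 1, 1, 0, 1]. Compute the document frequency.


Checking each document for 'lake':
Doc 1: absent
Doc 2: present
Doc 3: present
Doc 4: present
Doc 5: present
Doc 6: absent
Doc 7: present
df = sum of presences = 0 + 1 + 1 + 1 + 1 + 0 + 1 = 5

5


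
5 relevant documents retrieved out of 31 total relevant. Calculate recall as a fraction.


Recall = retrieved_relevant / total_relevant
= 5 / 31
= 5 / (5 + 26)
= 5/31

5/31


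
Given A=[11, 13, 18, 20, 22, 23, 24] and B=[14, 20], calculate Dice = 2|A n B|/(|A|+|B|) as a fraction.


A intersect B = [20]
|A intersect B| = 1
|A| = 7, |B| = 2
Dice = 2*1 / (7+2)
= 2 / 9 = 2/9

2/9


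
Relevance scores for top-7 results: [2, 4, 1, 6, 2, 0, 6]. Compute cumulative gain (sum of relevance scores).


Cumulative Gain = sum of relevance scores
Position 1: rel=2, running sum=2
Position 2: rel=4, running sum=6
Position 3: rel=1, running sum=7
Position 4: rel=6, running sum=13
Position 5: rel=2, running sum=15
Position 6: rel=0, running sum=15
Position 7: rel=6, running sum=21
CG = 21

21


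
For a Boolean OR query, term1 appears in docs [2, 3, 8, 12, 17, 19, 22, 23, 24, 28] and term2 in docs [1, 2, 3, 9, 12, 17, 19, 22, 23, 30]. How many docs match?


Boolean OR: find union of posting lists
term1 docs: [2, 3, 8, 12, 17, 19, 22, 23, 24, 28]
term2 docs: [1, 2, 3, 9, 12, 17, 19, 22, 23, 30]
Union: [1, 2, 3, 8, 9, 12, 17, 19, 22, 23, 24, 28, 30]
|union| = 13

13


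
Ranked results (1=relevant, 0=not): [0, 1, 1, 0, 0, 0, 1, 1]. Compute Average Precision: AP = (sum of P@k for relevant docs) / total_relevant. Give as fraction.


Computing P@k for each relevant position:
Position 1: not relevant
Position 2: relevant, P@2 = 1/2 = 1/2
Position 3: relevant, P@3 = 2/3 = 2/3
Position 4: not relevant
Position 5: not relevant
Position 6: not relevant
Position 7: relevant, P@7 = 3/7 = 3/7
Position 8: relevant, P@8 = 4/8 = 1/2
Sum of P@k = 1/2 + 2/3 + 3/7 + 1/2 = 44/21
AP = 44/21 / 4 = 11/21

11/21


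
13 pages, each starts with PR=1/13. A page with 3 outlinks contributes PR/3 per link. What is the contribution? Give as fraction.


Initial PR = 1/13 = 1/13
Outlinks = 3
Contribution per link = PR / outlinks
= 1/13 / 3
= 1/39

1/39


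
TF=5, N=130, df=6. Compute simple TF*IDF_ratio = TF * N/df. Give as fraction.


TF * (N/df)
= 5 * (130/6)
= 5 * 65/3
= 325/3

325/3


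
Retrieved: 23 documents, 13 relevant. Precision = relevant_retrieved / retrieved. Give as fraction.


Precision = relevant_retrieved / total_retrieved
= 13 / 23
= 13 / (13 + 10)
= 13/23

13/23


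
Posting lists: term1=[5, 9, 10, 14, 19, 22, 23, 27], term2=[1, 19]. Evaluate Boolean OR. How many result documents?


Boolean OR: find union of posting lists
term1 docs: [5, 9, 10, 14, 19, 22, 23, 27]
term2 docs: [1, 19]
Union: [1, 5, 9, 10, 14, 19, 22, 23, 27]
|union| = 9

9


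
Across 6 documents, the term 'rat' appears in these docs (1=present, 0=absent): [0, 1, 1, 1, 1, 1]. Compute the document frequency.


Checking each document for 'rat':
Doc 1: absent
Doc 2: present
Doc 3: present
Doc 4: present
Doc 5: present
Doc 6: present
df = sum of presences = 0 + 1 + 1 + 1 + 1 + 1 = 5

5


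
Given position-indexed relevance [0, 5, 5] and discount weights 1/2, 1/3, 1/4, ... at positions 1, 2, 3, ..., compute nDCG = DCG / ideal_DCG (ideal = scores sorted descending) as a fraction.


Position discount weights w_i = 1/(i+1) for i=1..3:
Weights = [1/2, 1/3, 1/4]
Actual relevance: [0, 5, 5]
DCG = 0/2 + 5/3 + 5/4 = 35/12
Ideal relevance (sorted desc): [5, 5, 0]
Ideal DCG = 5/2 + 5/3 + 0/4 = 25/6
nDCG = DCG / ideal_DCG = 35/12 / 25/6 = 7/10

7/10


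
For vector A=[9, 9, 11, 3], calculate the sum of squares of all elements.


|A|^2 = sum of squared components
A[0]^2 = 9^2 = 81
A[1]^2 = 9^2 = 81
A[2]^2 = 11^2 = 121
A[3]^2 = 3^2 = 9
Sum = 81 + 81 + 121 + 9 = 292

292


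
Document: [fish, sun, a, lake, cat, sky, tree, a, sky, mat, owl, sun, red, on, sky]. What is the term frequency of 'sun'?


Document has 15 words
Scanning for 'sun':
Found at positions: [1, 11]
Count = 2

2


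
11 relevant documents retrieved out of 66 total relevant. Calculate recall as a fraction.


Recall = retrieved_relevant / total_relevant
= 11 / 66
= 11 / (11 + 55)
= 1/6

1/6


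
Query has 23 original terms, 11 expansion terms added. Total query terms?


Original terms: 23
Expansion terms: 11
Total = 23 + 11 = 34

34


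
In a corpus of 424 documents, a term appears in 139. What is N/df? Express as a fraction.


IDF ratio = N / df
= 424 / 139
= 424/139

424/139


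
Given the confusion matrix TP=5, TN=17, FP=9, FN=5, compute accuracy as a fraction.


Accuracy = (TP + TN) / (TP + TN + FP + FN)
TP + TN = 5 + 17 = 22
Total = 5 + 17 + 9 + 5 = 36
Accuracy = 22 / 36 = 11/18

11/18


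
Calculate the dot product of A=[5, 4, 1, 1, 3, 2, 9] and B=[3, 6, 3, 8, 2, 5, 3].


Dot product = sum of element-wise products
A[0]*B[0] = 5*3 = 15
A[1]*B[1] = 4*6 = 24
A[2]*B[2] = 1*3 = 3
A[3]*B[3] = 1*8 = 8
A[4]*B[4] = 3*2 = 6
A[5]*B[5] = 2*5 = 10
A[6]*B[6] = 9*3 = 27
Sum = 15 + 24 + 3 + 8 + 6 + 10 + 27 = 93

93


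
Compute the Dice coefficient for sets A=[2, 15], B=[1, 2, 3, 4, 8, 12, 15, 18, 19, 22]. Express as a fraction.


A intersect B = [2, 15]
|A intersect B| = 2
|A| = 2, |B| = 10
Dice = 2*2 / (2+10)
= 4 / 12 = 1/3

1/3


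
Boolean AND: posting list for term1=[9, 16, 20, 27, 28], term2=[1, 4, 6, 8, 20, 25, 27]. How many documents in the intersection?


Boolean AND: find intersection of posting lists
term1 docs: [9, 16, 20, 27, 28]
term2 docs: [1, 4, 6, 8, 20, 25, 27]
Intersection: [20, 27]
|intersection| = 2

2


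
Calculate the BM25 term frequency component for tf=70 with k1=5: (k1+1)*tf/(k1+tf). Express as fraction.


BM25 TF component = (k1+1)*tf / (k1+tf)
k1 = 5, tf = 70
Numerator = (5+1)*70 = 420
Denominator = 5 + 70 = 75
= 420/75 = 28/5

28/5


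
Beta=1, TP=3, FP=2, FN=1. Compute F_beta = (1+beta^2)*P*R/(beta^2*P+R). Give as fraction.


P = TP/(TP+FP) = 3/5 = 3/5
R = TP/(TP+FN) = 3/4 = 3/4
beta^2 = 1^2 = 1
(1 + beta^2) = 2
Numerator = (1+beta^2)*P*R = 9/10
Denominator = beta^2*P + R = 3/5 + 3/4 = 27/20
F_beta = 2/3

2/3


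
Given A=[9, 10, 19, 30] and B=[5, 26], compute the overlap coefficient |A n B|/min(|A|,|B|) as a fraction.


A intersect B = []
|A intersect B| = 0
min(|A|, |B|) = min(4, 2) = 2
Overlap = 0 / 2 = 0

0


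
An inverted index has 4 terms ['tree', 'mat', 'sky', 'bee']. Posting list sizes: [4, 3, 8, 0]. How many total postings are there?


Summing posting list sizes:
'tree': 4 postings
'mat': 3 postings
'sky': 8 postings
'bee': 0 postings
Total = 4 + 3 + 8 + 0 = 15

15


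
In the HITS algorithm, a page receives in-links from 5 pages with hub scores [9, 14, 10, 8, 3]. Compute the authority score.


Authority = sum of hub scores of in-linkers
In-link 1: hub score = 9
In-link 2: hub score = 14
In-link 3: hub score = 10
In-link 4: hub score = 8
In-link 5: hub score = 3
Authority = 9 + 14 + 10 + 8 + 3 = 44

44


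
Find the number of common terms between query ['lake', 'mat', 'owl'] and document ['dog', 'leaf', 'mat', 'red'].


Query terms: ['lake', 'mat', 'owl']
Document terms: ['dog', 'leaf', 'mat', 'red']
Common terms: ['mat']
Overlap count = 1

1


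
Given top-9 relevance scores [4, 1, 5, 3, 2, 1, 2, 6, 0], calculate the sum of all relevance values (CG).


Cumulative Gain = sum of relevance scores
Position 1: rel=4, running sum=4
Position 2: rel=1, running sum=5
Position 3: rel=5, running sum=10
Position 4: rel=3, running sum=13
Position 5: rel=2, running sum=15
Position 6: rel=1, running sum=16
Position 7: rel=2, running sum=18
Position 8: rel=6, running sum=24
Position 9: rel=0, running sum=24
CG = 24

24


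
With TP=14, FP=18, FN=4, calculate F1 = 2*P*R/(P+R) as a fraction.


F1 = 2 * P * R / (P + R)
P = TP/(TP+FP) = 14/32 = 7/16
R = TP/(TP+FN) = 14/18 = 7/9
2 * P * R = 2 * 7/16 * 7/9 = 49/72
P + R = 7/16 + 7/9 = 175/144
F1 = 49/72 / 175/144 = 14/25

14/25


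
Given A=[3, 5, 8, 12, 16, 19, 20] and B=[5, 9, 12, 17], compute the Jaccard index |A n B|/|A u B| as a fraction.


A intersect B = [5, 12]
|A intersect B| = 2
A union B = [3, 5, 8, 9, 12, 16, 17, 19, 20]
|A union B| = 9
Jaccard = 2/9 = 2/9

2/9


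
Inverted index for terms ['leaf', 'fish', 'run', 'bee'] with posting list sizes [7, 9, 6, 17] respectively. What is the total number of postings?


Summing posting list sizes:
'leaf': 7 postings
'fish': 9 postings
'run': 6 postings
'bee': 17 postings
Total = 7 + 9 + 6 + 17 = 39

39


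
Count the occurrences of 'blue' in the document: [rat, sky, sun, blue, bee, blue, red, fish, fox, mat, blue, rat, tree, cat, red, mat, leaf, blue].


Document has 18 words
Scanning for 'blue':
Found at positions: [3, 5, 10, 17]
Count = 4

4


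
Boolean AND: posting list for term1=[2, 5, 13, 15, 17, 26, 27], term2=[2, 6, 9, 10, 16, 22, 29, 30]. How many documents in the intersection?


Boolean AND: find intersection of posting lists
term1 docs: [2, 5, 13, 15, 17, 26, 27]
term2 docs: [2, 6, 9, 10, 16, 22, 29, 30]
Intersection: [2]
|intersection| = 1

1


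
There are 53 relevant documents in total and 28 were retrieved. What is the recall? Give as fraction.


Recall = retrieved_relevant / total_relevant
= 28 / 53
= 28 / (28 + 25)
= 28/53

28/53


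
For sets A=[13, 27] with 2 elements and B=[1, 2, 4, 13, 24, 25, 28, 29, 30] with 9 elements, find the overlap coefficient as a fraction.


A intersect B = [13]
|A intersect B| = 1
min(|A|, |B|) = min(2, 9) = 2
Overlap = 1 / 2 = 1/2

1/2


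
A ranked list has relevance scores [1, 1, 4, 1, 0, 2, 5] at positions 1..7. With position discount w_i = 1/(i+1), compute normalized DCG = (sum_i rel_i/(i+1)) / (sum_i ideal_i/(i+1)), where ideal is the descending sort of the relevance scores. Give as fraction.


Position discount weights w_i = 1/(i+1) for i=1..7:
Weights = [1/2, 1/3, 1/4, 1/5, 1/6, 1/7, 1/8]
Actual relevance: [1, 1, 4, 1, 0, 2, 5]
DCG = 1/2 + 1/3 + 4/4 + 1/5 + 0/6 + 2/7 + 5/8 = 2473/840
Ideal relevance (sorted desc): [5, 4, 2, 1, 1, 1, 0]
Ideal DCG = 5/2 + 4/3 + 2/4 + 1/5 + 1/6 + 1/7 + 0/8 = 339/70
nDCG = DCG / ideal_DCG = 2473/840 / 339/70 = 2473/4068

2473/4068


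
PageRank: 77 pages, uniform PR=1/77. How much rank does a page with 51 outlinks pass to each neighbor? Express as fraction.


Initial PR = 1/77 = 1/77
Outlinks = 51
Contribution per link = PR / outlinks
= 1/77 / 51
= 1/3927

1/3927


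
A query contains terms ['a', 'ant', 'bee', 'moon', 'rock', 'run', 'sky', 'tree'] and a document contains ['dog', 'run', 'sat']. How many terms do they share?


Query terms: ['a', 'ant', 'bee', 'moon', 'rock', 'run', 'sky', 'tree']
Document terms: ['dog', 'run', 'sat']
Common terms: ['run']
Overlap count = 1

1


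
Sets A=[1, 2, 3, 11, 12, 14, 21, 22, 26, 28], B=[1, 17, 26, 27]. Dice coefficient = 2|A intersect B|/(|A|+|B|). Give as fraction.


A intersect B = [1, 26]
|A intersect B| = 2
|A| = 10, |B| = 4
Dice = 2*2 / (10+4)
= 4 / 14 = 2/7

2/7


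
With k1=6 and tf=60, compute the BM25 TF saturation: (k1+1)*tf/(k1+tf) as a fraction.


BM25 TF component = (k1+1)*tf / (k1+tf)
k1 = 6, tf = 60
Numerator = (6+1)*60 = 420
Denominator = 6 + 60 = 66
= 420/66 = 70/11

70/11


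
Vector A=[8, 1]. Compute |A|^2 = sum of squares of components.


|A|^2 = sum of squared components
A[0]^2 = 8^2 = 64
A[1]^2 = 1^2 = 1
Sum = 64 + 1 = 65

65


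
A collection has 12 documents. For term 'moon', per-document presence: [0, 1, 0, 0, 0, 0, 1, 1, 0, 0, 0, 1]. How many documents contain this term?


Checking each document for 'moon':
Doc 1: absent
Doc 2: present
Doc 3: absent
Doc 4: absent
Doc 5: absent
Doc 6: absent
Doc 7: present
Doc 8: present
Doc 9: absent
Doc 10: absent
Doc 11: absent
Doc 12: present
df = sum of presences = 0 + 1 + 0 + 0 + 0 + 0 + 1 + 1 + 0 + 0 + 0 + 1 = 4

4


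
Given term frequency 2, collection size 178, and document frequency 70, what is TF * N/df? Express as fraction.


TF * (N/df)
= 2 * (178/70)
= 2 * 89/35
= 178/35

178/35


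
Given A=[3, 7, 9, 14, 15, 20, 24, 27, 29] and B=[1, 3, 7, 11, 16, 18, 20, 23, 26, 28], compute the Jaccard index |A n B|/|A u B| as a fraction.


A intersect B = [3, 7, 20]
|A intersect B| = 3
A union B = [1, 3, 7, 9, 11, 14, 15, 16, 18, 20, 23, 24, 26, 27, 28, 29]
|A union B| = 16
Jaccard = 3/16 = 3/16

3/16


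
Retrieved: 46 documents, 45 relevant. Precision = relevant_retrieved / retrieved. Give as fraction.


Precision = relevant_retrieved / total_retrieved
= 45 / 46
= 45 / (45 + 1)
= 45/46

45/46


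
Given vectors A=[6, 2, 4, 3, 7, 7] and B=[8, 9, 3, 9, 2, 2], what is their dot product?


Dot product = sum of element-wise products
A[0]*B[0] = 6*8 = 48
A[1]*B[1] = 2*9 = 18
A[2]*B[2] = 4*3 = 12
A[3]*B[3] = 3*9 = 27
A[4]*B[4] = 7*2 = 14
A[5]*B[5] = 7*2 = 14
Sum = 48 + 18 + 12 + 27 + 14 + 14 = 133

133


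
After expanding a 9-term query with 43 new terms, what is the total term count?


Original terms: 9
Expansion terms: 43
Total = 9 + 43 = 52

52


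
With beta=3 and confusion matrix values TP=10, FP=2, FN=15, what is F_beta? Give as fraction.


P = TP/(TP+FP) = 10/12 = 5/6
R = TP/(TP+FN) = 10/25 = 2/5
beta^2 = 3^2 = 9
(1 + beta^2) = 10
Numerator = (1+beta^2)*P*R = 10/3
Denominator = beta^2*P + R = 15/2 + 2/5 = 79/10
F_beta = 100/237

100/237


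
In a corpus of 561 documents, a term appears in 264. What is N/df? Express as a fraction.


IDF ratio = N / df
= 561 / 264
= 17/8

17/8


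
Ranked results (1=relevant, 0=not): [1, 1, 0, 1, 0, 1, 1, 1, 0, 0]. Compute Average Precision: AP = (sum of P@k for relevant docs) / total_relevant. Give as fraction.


Computing P@k for each relevant position:
Position 1: relevant, P@1 = 1/1 = 1
Position 2: relevant, P@2 = 2/2 = 1
Position 3: not relevant
Position 4: relevant, P@4 = 3/4 = 3/4
Position 5: not relevant
Position 6: relevant, P@6 = 4/6 = 2/3
Position 7: relevant, P@7 = 5/7 = 5/7
Position 8: relevant, P@8 = 6/8 = 3/4
Position 9: not relevant
Position 10: not relevant
Sum of P@k = 1 + 1 + 3/4 + 2/3 + 5/7 + 3/4 = 205/42
AP = 205/42 / 6 = 205/252

205/252


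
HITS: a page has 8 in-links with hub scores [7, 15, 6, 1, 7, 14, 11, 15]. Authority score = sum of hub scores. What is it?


Authority = sum of hub scores of in-linkers
In-link 1: hub score = 7
In-link 2: hub score = 15
In-link 3: hub score = 6
In-link 4: hub score = 1
In-link 5: hub score = 7
In-link 6: hub score = 14
In-link 7: hub score = 11
In-link 8: hub score = 15
Authority = 7 + 15 + 6 + 1 + 7 + 14 + 11 + 15 = 76

76


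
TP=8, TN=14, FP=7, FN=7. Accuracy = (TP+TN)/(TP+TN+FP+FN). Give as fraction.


Accuracy = (TP + TN) / (TP + TN + FP + FN)
TP + TN = 8 + 14 = 22
Total = 8 + 14 + 7 + 7 = 36
Accuracy = 22 / 36 = 11/18

11/18


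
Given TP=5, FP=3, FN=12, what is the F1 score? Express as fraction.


F1 = 2 * P * R / (P + R)
P = TP/(TP+FP) = 5/8 = 5/8
R = TP/(TP+FN) = 5/17 = 5/17
2 * P * R = 2 * 5/8 * 5/17 = 25/68
P + R = 5/8 + 5/17 = 125/136
F1 = 25/68 / 125/136 = 2/5

2/5


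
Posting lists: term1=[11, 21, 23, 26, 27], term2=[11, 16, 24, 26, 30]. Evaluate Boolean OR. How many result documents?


Boolean OR: find union of posting lists
term1 docs: [11, 21, 23, 26, 27]
term2 docs: [11, 16, 24, 26, 30]
Union: [11, 16, 21, 23, 24, 26, 27, 30]
|union| = 8

8


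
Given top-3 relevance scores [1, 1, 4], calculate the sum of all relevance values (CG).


Cumulative Gain = sum of relevance scores
Position 1: rel=1, running sum=1
Position 2: rel=1, running sum=2
Position 3: rel=4, running sum=6
CG = 6

6


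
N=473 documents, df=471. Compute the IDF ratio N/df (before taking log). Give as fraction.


IDF ratio = N / df
= 473 / 471
= 473/471

473/471


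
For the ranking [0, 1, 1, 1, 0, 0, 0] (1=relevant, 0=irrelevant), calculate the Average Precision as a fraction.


Computing P@k for each relevant position:
Position 1: not relevant
Position 2: relevant, P@2 = 1/2 = 1/2
Position 3: relevant, P@3 = 2/3 = 2/3
Position 4: relevant, P@4 = 3/4 = 3/4
Position 5: not relevant
Position 6: not relevant
Position 7: not relevant
Sum of P@k = 1/2 + 2/3 + 3/4 = 23/12
AP = 23/12 / 3 = 23/36

23/36


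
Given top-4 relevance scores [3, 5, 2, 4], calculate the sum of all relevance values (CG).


Cumulative Gain = sum of relevance scores
Position 1: rel=3, running sum=3
Position 2: rel=5, running sum=8
Position 3: rel=2, running sum=10
Position 4: rel=4, running sum=14
CG = 14

14


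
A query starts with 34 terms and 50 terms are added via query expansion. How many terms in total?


Original terms: 34
Expansion terms: 50
Total = 34 + 50 = 84

84


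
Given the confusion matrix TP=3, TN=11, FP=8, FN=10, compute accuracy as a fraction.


Accuracy = (TP + TN) / (TP + TN + FP + FN)
TP + TN = 3 + 11 = 14
Total = 3 + 11 + 8 + 10 = 32
Accuracy = 14 / 32 = 7/16

7/16


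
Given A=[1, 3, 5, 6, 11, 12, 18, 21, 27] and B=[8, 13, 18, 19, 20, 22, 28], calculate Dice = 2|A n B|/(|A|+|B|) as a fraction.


A intersect B = [18]
|A intersect B| = 1
|A| = 9, |B| = 7
Dice = 2*1 / (9+7)
= 2 / 16 = 1/8

1/8


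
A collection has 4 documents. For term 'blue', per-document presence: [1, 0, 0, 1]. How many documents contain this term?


Checking each document for 'blue':
Doc 1: present
Doc 2: absent
Doc 3: absent
Doc 4: present
df = sum of presences = 1 + 0 + 0 + 1 = 2

2


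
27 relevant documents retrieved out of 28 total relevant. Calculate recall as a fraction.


Recall = retrieved_relevant / total_relevant
= 27 / 28
= 27 / (27 + 1)
= 27/28

27/28


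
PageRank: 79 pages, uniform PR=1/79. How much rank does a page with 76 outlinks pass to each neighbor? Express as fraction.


Initial PR = 1/79 = 1/79
Outlinks = 76
Contribution per link = PR / outlinks
= 1/79 / 76
= 1/6004

1/6004


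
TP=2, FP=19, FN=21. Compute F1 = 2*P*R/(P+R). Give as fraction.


F1 = 2 * P * R / (P + R)
P = TP/(TP+FP) = 2/21 = 2/21
R = TP/(TP+FN) = 2/23 = 2/23
2 * P * R = 2 * 2/21 * 2/23 = 8/483
P + R = 2/21 + 2/23 = 88/483
F1 = 8/483 / 88/483 = 1/11

1/11


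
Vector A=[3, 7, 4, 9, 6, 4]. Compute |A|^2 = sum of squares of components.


|A|^2 = sum of squared components
A[0]^2 = 3^2 = 9
A[1]^2 = 7^2 = 49
A[2]^2 = 4^2 = 16
A[3]^2 = 9^2 = 81
A[4]^2 = 6^2 = 36
A[5]^2 = 4^2 = 16
Sum = 9 + 49 + 16 + 81 + 36 + 16 = 207

207


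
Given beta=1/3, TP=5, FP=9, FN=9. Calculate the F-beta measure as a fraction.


P = TP/(TP+FP) = 5/14 = 5/14
R = TP/(TP+FN) = 5/14 = 5/14
beta^2 = 1/3^2 = 1/9
(1 + beta^2) = 10/9
Numerator = (1+beta^2)*P*R = 125/882
Denominator = beta^2*P + R = 5/126 + 5/14 = 25/63
F_beta = 5/14

5/14


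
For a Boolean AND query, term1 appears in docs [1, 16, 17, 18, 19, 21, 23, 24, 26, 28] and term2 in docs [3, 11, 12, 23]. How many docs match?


Boolean AND: find intersection of posting lists
term1 docs: [1, 16, 17, 18, 19, 21, 23, 24, 26, 28]
term2 docs: [3, 11, 12, 23]
Intersection: [23]
|intersection| = 1

1


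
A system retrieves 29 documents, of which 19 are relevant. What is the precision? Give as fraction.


Precision = relevant_retrieved / total_retrieved
= 19 / 29
= 19 / (19 + 10)
= 19/29

19/29


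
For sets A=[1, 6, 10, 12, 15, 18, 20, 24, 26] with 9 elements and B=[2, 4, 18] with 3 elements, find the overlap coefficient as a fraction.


A intersect B = [18]
|A intersect B| = 1
min(|A|, |B|) = min(9, 3) = 3
Overlap = 1 / 3 = 1/3

1/3


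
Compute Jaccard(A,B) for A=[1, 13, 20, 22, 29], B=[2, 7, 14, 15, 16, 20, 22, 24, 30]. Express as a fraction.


A intersect B = [20, 22]
|A intersect B| = 2
A union B = [1, 2, 7, 13, 14, 15, 16, 20, 22, 24, 29, 30]
|A union B| = 12
Jaccard = 2/12 = 1/6

1/6


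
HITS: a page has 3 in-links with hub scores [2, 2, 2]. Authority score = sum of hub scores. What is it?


Authority = sum of hub scores of in-linkers
In-link 1: hub score = 2
In-link 2: hub score = 2
In-link 3: hub score = 2
Authority = 2 + 2 + 2 = 6

6


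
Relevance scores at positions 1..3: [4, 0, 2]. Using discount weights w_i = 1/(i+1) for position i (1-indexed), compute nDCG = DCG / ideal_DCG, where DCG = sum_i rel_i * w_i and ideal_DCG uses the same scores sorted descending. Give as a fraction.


Position discount weights w_i = 1/(i+1) for i=1..3:
Weights = [1/2, 1/3, 1/4]
Actual relevance: [4, 0, 2]
DCG = 4/2 + 0/3 + 2/4 = 5/2
Ideal relevance (sorted desc): [4, 2, 0]
Ideal DCG = 4/2 + 2/3 + 0/4 = 8/3
nDCG = DCG / ideal_DCG = 5/2 / 8/3 = 15/16

15/16


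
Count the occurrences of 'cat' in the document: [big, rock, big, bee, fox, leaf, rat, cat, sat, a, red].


Document has 11 words
Scanning for 'cat':
Found at positions: [7]
Count = 1

1


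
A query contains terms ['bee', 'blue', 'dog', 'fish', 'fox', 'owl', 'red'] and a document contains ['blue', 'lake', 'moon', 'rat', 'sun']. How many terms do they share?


Query terms: ['bee', 'blue', 'dog', 'fish', 'fox', 'owl', 'red']
Document terms: ['blue', 'lake', 'moon', 'rat', 'sun']
Common terms: ['blue']
Overlap count = 1

1


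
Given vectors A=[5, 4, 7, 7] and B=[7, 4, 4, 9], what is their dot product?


Dot product = sum of element-wise products
A[0]*B[0] = 5*7 = 35
A[1]*B[1] = 4*4 = 16
A[2]*B[2] = 7*4 = 28
A[3]*B[3] = 7*9 = 63
Sum = 35 + 16 + 28 + 63 = 142

142


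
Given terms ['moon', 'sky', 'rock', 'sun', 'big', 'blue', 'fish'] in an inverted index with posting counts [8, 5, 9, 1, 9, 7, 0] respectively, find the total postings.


Summing posting list sizes:
'moon': 8 postings
'sky': 5 postings
'rock': 9 postings
'sun': 1 postings
'big': 9 postings
'blue': 7 postings
'fish': 0 postings
Total = 8 + 5 + 9 + 1 + 9 + 7 + 0 = 39

39


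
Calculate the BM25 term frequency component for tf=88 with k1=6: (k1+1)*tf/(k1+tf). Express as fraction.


BM25 TF component = (k1+1)*tf / (k1+tf)
k1 = 6, tf = 88
Numerator = (6+1)*88 = 616
Denominator = 6 + 88 = 94
= 616/94 = 308/47

308/47


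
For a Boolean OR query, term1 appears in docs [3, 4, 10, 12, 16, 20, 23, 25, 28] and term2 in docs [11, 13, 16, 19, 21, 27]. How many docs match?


Boolean OR: find union of posting lists
term1 docs: [3, 4, 10, 12, 16, 20, 23, 25, 28]
term2 docs: [11, 13, 16, 19, 21, 27]
Union: [3, 4, 10, 11, 12, 13, 16, 19, 20, 21, 23, 25, 27, 28]
|union| = 14

14


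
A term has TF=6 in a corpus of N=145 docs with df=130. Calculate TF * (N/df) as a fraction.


TF * (N/df)
= 6 * (145/130)
= 6 * 29/26
= 87/13

87/13


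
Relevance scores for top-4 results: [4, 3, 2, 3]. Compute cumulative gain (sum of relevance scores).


Cumulative Gain = sum of relevance scores
Position 1: rel=4, running sum=4
Position 2: rel=3, running sum=7
Position 3: rel=2, running sum=9
Position 4: rel=3, running sum=12
CG = 12

12


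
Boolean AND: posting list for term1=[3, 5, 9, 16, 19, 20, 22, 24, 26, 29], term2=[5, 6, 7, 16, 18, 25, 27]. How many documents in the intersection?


Boolean AND: find intersection of posting lists
term1 docs: [3, 5, 9, 16, 19, 20, 22, 24, 26, 29]
term2 docs: [5, 6, 7, 16, 18, 25, 27]
Intersection: [5, 16]
|intersection| = 2

2


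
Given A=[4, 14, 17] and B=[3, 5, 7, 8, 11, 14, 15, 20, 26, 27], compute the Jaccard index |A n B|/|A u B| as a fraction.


A intersect B = [14]
|A intersect B| = 1
A union B = [3, 4, 5, 7, 8, 11, 14, 15, 17, 20, 26, 27]
|A union B| = 12
Jaccard = 1/12 = 1/12

1/12


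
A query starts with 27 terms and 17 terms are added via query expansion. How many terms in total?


Original terms: 27
Expansion terms: 17
Total = 27 + 17 = 44

44


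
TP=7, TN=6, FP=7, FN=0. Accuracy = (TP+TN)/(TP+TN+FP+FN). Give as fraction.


Accuracy = (TP + TN) / (TP + TN + FP + FN)
TP + TN = 7 + 6 = 13
Total = 7 + 6 + 7 + 0 = 20
Accuracy = 13 / 20 = 13/20

13/20


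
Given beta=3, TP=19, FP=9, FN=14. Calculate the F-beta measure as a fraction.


P = TP/(TP+FP) = 19/28 = 19/28
R = TP/(TP+FN) = 19/33 = 19/33
beta^2 = 3^2 = 9
(1 + beta^2) = 10
Numerator = (1+beta^2)*P*R = 1805/462
Denominator = beta^2*P + R = 171/28 + 19/33 = 6175/924
F_beta = 38/65

38/65
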